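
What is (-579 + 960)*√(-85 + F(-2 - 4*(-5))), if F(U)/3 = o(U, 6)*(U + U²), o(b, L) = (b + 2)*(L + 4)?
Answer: 381*√205115 ≈ 1.7255e+5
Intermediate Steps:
o(b, L) = (2 + b)*(4 + L)
F(U) = 3*(20 + 10*U)*(U + U²) (F(U) = 3*((8 + 2*6 + 4*U + 6*U)*(U + U²)) = 3*((8 + 12 + 4*U + 6*U)*(U + U²)) = 3*((20 + 10*U)*(U + U²)) = 3*(20 + 10*U)*(U + U²))
(-579 + 960)*√(-85 + F(-2 - 4*(-5))) = (-579 + 960)*√(-85 + 30*(-2 - 4*(-5))*(1 + (-2 - 4*(-5)))*(2 + (-2 - 4*(-5)))) = 381*√(-85 + 30*(-2 + 20)*(1 + (-2 + 20))*(2 + (-2 + 20))) = 381*√(-85 + 30*18*(1 + 18)*(2 + 18)) = 381*√(-85 + 30*18*19*20) = 381*√(-85 + 205200) = 381*√205115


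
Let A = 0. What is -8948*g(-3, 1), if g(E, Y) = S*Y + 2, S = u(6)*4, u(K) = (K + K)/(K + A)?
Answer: -89480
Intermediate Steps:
u(K) = 2 (u(K) = (K + K)/(K + 0) = (2*K)/K = 2)
S = 8 (S = 2*4 = 8)
g(E, Y) = 2 + 8*Y (g(E, Y) = 8*Y + 2 = 2 + 8*Y)
-8948*g(-3, 1) = -8948*(2 + 8*1) = -8948*(2 + 8) = -8948*10 = -89480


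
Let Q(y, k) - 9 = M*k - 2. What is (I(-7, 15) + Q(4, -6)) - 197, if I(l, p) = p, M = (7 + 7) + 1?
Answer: -265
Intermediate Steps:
M = 15 (M = 14 + 1 = 15)
Q(y, k) = 7 + 15*k (Q(y, k) = 9 + (15*k - 2) = 9 + (-2 + 15*k) = 7 + 15*k)
(I(-7, 15) + Q(4, -6)) - 197 = (15 + (7 + 15*(-6))) - 197 = (15 + (7 - 90)) - 197 = (15 - 83) - 197 = -68 - 197 = -265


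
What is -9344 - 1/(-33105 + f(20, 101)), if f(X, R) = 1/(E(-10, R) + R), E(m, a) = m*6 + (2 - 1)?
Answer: -12991981654/1390409 ≈ -9344.0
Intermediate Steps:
E(m, a) = 1 + 6*m (E(m, a) = 6*m + 1 = 1 + 6*m)
f(X, R) = 1/(-59 + R) (f(X, R) = 1/((1 + 6*(-10)) + R) = 1/((1 - 60) + R) = 1/(-59 + R))
-9344 - 1/(-33105 + f(20, 101)) = -9344 - 1/(-33105 + 1/(-59 + 101)) = -9344 - 1/(-33105 + 1/42) = -9344 - 1/(-1390409/42) = -9344 - 1*(-42/1390409) = -9344 + 42/1390409 = -12991981654/1390409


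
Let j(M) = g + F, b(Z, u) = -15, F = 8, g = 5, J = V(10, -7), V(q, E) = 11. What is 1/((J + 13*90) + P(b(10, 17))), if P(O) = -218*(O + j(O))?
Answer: 1/1617 ≈ 0.00061843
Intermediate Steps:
J = 11
j(M) = 13 (j(M) = 5 + 8 = 13)
P(O) = -2834 - 218*O (P(O) = -218*(O + 13) = -218*(13 + O) = -2834 - 218*O)
1/((J + 13*90) + P(b(10, 17))) = 1/((11 + 13*90) + (-2834 - 218*(-15))) = 1/((11 + 1170) + (-2834 + 3270)) = 1/(1181 + 436) = 1/1617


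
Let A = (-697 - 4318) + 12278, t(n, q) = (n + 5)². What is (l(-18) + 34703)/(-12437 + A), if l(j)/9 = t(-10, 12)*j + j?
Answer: -30491/5174 ≈ -5.8931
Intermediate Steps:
t(n, q) = (5 + n)²
l(j) = 234*j (l(j) = 9*((5 - 10)²*j + j) = 9*((-5)²*j + j) = 9*(25*j + j) = 9*(26*j) = 234*j)
A = 7263 (A = -5015 + 12278 = 7263)
(l(-18) + 34703)/(-12437 + A) = (234*(-18) + 34703)/(-12437 + 7263) = (-4212 + 34703)/(-5174) = 30491*(-1/5174) = -30491/5174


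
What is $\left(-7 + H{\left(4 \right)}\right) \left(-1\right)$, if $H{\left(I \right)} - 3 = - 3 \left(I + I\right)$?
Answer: $28$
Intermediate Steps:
$H{\left(I \right)} = 3 - 6 I$ ($H{\left(I \right)} = 3 - 3 \left(I + I\right) = 3 - 3 \cdot 2 I = 3 - 6 I$)
$\left(-7 + H{\left(4 \right)}\right) \left(-1\right) = \left(-7 + \left(3 - 24\right)\right) \left(-1\right) = \left(-7 - 21\right) \left(-1\right) = \left(-28\right) \left(-1\right) = 28$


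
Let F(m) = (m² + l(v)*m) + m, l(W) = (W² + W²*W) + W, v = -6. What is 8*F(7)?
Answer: -9968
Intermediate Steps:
l(W) = W + W² + W³ (l(W) = (W² + W³) + W = W + W² + W³)
F(m) = m² - 185*m (F(m) = (m² + (-6*(1 - 6 + (-6)²))*m) + m = (m² + (-6*(1 - 6 + 36))*m) + m = (m² + (-6*31)*m) + m = (m² - 186*m) + m = m² - 185*m)
8*F(7) = 8*(7*(-185 + 7)) = 8*(7*(-178)) = 8*(-1246) = -9968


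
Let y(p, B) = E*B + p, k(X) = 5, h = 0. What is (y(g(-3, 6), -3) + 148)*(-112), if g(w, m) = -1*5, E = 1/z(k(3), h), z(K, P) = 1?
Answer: -15680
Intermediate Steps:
E = 1 (E = 1/1 = 1)
g(w, m) = -5
y(p, B) = B + p (y(p, B) = 1*B + p = B + p)
(y(g(-3, 6), -3) + 148)*(-112) = ((-3 - 5) + 148)*(-112) = (-8 + 148)*(-112) = 140*(-112) = -15680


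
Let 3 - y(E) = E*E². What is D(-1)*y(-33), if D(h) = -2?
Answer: -71880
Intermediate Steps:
y(E) = 3 - E³ (y(E) = 3 - E*E² = 3 - E³)
D(-1)*y(-33) = -2*(3 - 1*(-33)³) = -2*(3 - 1*(-35937)) = -2*(3 + 35937) = -2*35940 = -71880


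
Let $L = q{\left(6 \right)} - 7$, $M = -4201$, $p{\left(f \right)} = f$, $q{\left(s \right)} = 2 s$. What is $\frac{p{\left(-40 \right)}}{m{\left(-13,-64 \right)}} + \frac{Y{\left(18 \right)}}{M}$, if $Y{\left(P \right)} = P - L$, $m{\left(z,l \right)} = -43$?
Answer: $\frac{167481}{180643} \approx 0.92714$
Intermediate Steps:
$L = 5$ ($L = 2 \cdot 6 - 7 = 12 - 7 = 5$)
$Y{\left(P \right)} = -5 + P$ ($Y{\left(P \right)} = P - 5 = -5 + P$)
$\frac{p{\left(-40 \right)}}{m{\left(-13,-64 \right)}} + \frac{Y{\left(18 \right)}}{M} = - \frac{40}{-43} + \frac{-5 + 18}{-4201} = \left(-40\right) \left(- \frac{1}{43}\right) + 13 \left(- \frac{1}{4201}\right) = \frac{40}{43} - \frac{13}{4201} = \frac{167481}{180643}$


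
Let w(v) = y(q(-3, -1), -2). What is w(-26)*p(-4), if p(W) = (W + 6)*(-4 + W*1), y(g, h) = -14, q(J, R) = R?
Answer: 224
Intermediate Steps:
w(v) = -14
p(W) = (-4 + W)*(6 + W) (p(W) = (6 + W)*(-4 + W) = (-4 + W)*(6 + W))
w(-26)*p(-4) = -14*(-24 + (-4)² + 2*(-4)) = -14*(-24 + 16 - 8) = -14*(-16) = 224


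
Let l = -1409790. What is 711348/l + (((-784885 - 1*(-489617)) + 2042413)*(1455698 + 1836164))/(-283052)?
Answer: -96526313638395669/4750522370 ≈ -2.0319e+7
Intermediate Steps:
711348/l + (((-784885 - 1*(-489617)) + 2042413)*(1455698 + 1836164))/(-283052) = 711348/(-1409790) + (((-784885 - 1*(-489617)) + 2042413)*(1455698 + 1836164))/(-283052) = 711348*(-1/1409790) + (((-784885 + 489617) + 2042413)*3291862)*(-1/283052) = -118558/234965 + ((-295268 + 2042413)*3291862)*(-1/283052) = -118558/234965 + (1747145*3291862)*(-1/283052) = -118558/234965 + 5751360233990*(-1/283052) = -118558/234965 - 410811445285/20218 = -96526313638395669/4750522370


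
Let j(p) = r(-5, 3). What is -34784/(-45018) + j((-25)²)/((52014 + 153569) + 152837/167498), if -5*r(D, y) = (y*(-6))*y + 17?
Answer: 998199298323998/1291825054825065 ≈ 0.77271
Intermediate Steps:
r(D, y) = -17/5 + 6*y²/5 (r(D, y) = -((y*(-6))*y + 17)/5 = -((-6*y)*y + 17)/5 = -(-6*y² + 17)/5 = -(17 - 6*y²)/5 = -17/5 + 6*y²/5)
j(p) = 37/5 (j(p) = -17/5 + (6/5)*3² = -17/5 + (6/5)*9 = -17/5 + 54/5 = 37/5)
-34784/(-45018) + j((-25)²)/((52014 + 153569) + 152837/167498) = -34784/(-45018) + 37/(5*((52014 + 153569) + 152837/167498)) = -34784*(-1/45018) + 37/(5*(205583 + 152837*(1/167498))) = 17392/22509 + 37/(5*(205583 + 152837/167498)) = 17392/22509 + 37/(5*(34434894171/167498)) = 17392/22509 + (37/5)*(167498/34434894171) = 17392/22509 + 6197426/172174470855 = 998199298323998/1291825054825065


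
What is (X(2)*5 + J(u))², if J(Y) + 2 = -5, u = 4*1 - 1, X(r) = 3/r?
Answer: ¼ ≈ 0.25000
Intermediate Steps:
u = 3 (u = 4 - 1 = 3)
J(Y) = -7 (J(Y) = -2 - 5 = -7)
(X(2)*5 + J(u))² = ((3/2)*5 - 7)² = (15/2 - 7)² = (½)² = ¼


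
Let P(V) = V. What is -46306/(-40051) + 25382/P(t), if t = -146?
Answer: -504906903/2923723 ≈ -172.69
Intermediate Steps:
-46306/(-40051) + 25382/P(t) = -46306/(-40051) + 25382/(-146) = -46306*(-1/40051) + 25382*(-1/146) = 46306/40051 - 12691/73 = -504906903/2923723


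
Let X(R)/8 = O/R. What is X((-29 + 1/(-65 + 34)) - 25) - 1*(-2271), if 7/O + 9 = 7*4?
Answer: 72272839/31825 ≈ 2270.9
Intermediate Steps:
O = 7/19 (O = 7/(-9 + 7*4) = 7/(-9 + 28) = 7/19 ≈ 0.36842)
X(R) = 56/(19*R) (X(R) = 8*(7/(19*R)) = 56/(19*R))
X((-29 + 1/(-65 + 34)) - 25) - 1*(-2271) = 56/(19*((-29 + 1/(-65 + 34)) - 25)) - 1*(-2271) = 56/(19*((-29 + 1/(-31)) - 25)) + 2271 = 56/(19*((-29 - 1/31) - 25)) + 2271 = 56/(19*(-900/31 - 25)) + 2271 = 56/(19*(-1675/31)) + 2271 = (56/19)*(-31/1675) + 2271 = -1736/31825 + 2271 = 72272839/31825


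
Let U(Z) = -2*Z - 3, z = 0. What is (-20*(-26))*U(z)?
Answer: -1560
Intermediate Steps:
U(Z) = -3 - 2*Z
(-20*(-26))*U(z) = (-20*(-26))*(-3 - 2*0) = 520*(-3 + 0) = 520*(-3) = -1560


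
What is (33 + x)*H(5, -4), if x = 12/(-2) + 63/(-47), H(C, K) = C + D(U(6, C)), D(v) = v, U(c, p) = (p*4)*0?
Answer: 6030/47 ≈ 128.30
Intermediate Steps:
U(c, p) = 0 (U(c, p) = (4*p)*0 = 0)
H(C, K) = C (H(C, K) = C + 0 = C)
x = -345/47 (x = 12*(-½) + 63*(-1/47) = -6 - 63/47 = -345/47 ≈ -7.3404)
(33 + x)*H(5, -4) = (33 - 345/47)*5 = (1206/47)*5 = 6030/47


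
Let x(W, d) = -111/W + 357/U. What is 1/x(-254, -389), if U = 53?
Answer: 13462/96561 ≈ 0.13941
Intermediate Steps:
x(W, d) = 357/53 - 111/W (x(W, d) = -111/W + 357/53 = 357/53 - 111/W)
1/x(-254, -389) = 1/(357/53 - 111/(-254)) = 1/(357/53 - 111*(-1/254)) = 1/(357/53 + 111/254) = 1/(96561/13462) = 13462/96561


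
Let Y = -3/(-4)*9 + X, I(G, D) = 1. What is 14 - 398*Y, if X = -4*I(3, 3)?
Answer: -2161/2 ≈ -1080.5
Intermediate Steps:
X = -4 (X = -4*1 = -4)
Y = 11/4 (Y = -3/(-4)*9 - 4 = -3*(-¼)*9 - 4 = (¾)*9 - 4 = 27/4 - 4 = 11/4 ≈ 2.7500)
14 - 398*Y = 14 - 398*11/4 = 14 - 2189/2 = -2161/2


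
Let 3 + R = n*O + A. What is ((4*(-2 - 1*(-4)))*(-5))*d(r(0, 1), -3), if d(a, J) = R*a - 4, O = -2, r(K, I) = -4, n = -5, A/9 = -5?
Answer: -5920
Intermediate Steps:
A = -45 (A = 9*(-5) = -45)
R = -38 (R = -3 + (-5*(-2) - 45) = -3 + (10 - 45) = -3 - 35 = -38)
d(a, J) = -4 - 38*a (d(a, J) = -38*a - 4 = -4 - 38*a)
((4*(-2 - 1*(-4)))*(-5))*d(r(0, 1), -3) = ((4*(-2 - 1*(-4)))*(-5))*(-4 - 38*(-4)) = ((4*(-2 + 4))*(-5))*(-4 + 152) = ((4*2)*(-5))*148 = (8*(-5))*148 = -40*148 = -5920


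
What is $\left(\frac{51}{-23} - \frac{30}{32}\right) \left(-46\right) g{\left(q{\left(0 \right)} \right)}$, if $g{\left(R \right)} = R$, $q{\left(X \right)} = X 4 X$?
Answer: $0$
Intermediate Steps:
$q{\left(X \right)} = 4 X^{2}$ ($q{\left(X \right)} = 4 X X = 4 X^{2}$)
$\left(\frac{51}{-23} - \frac{30}{32}\right) \left(-46\right) g{\left(q{\left(0 \right)} \right)} = \left(\frac{51}{-23} - \frac{30}{32}\right) \left(-46\right) 4 \cdot 0^{2} = \left(51 \left(- \frac{1}{23}\right) - \frac{15}{16}\right) \left(-46\right) 4 \cdot 0 = \left(- \frac{51}{23} - \frac{15}{16}\right) \left(-46\right) 0 = \left(- \frac{1161}{368}\right) \left(-46\right) 0 = \frac{1161}{8} \cdot 0 = 0$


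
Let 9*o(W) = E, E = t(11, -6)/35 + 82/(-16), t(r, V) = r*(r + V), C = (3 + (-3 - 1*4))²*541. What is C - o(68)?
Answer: 4362823/504 ≈ 8656.4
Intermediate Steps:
C = 8656 (C = (3 + (-3 - 4))²*541 = (3 - 7)²*541 = (-4)²*541 = 16*541 = 8656)
t(r, V) = r*(V + r)
E = -199/56 (E = (11*(-6 + 11))/35 + 82/(-16) = (11*5)*(1/35) + 82*(-1/16) = 55*(1/35) - 41/8 = 11/7 - 41/8 = -199/56 ≈ -3.5536)
o(W) = -199/504 (o(W) = (⅑)*(-199/56) = -199/504)
C - o(68) = 8656 - 1*(-199/504) = 8656 + 199/504 = 4362823/504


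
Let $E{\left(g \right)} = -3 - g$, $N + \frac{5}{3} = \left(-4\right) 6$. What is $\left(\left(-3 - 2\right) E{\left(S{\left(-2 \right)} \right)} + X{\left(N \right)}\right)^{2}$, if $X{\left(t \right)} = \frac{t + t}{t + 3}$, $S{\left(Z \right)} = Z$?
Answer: $\frac{61009}{1156} \approx 52.776$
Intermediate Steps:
$N = - \frac{77}{3}$ ($N = - \frac{5}{3} - 24 = - \frac{77}{3} \approx -25.667$)
$X{\left(t \right)} = \frac{2 t}{3 + t}$
$\left(\left(-3 - 2\right) E{\left(S{\left(-2 \right)} \right)} + X{\left(N \right)}\right)^{2} = \left(\left(-3 - 2\right) \left(-3 - -2\right) + 2 \left(- \frac{77}{3}\right) \frac{1}{3 - \frac{77}{3}}\right)^{2} = \left(- 5 \left(-3 + 2\right) + 2 \left(- \frac{77}{3}\right) \frac{1}{- \frac{68}{3}}\right)^{2} = \left(\left(-5\right) \left(-1\right) + 2 \left(- \frac{77}{3}\right) \left(- \frac{3}{68}\right)\right)^{2} = \left(5 + \frac{77}{34}\right)^{2} = \left(\frac{247}{34}\right)^{2} = \frac{61009}{1156}$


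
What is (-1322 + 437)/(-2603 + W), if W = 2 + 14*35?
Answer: 885/2111 ≈ 0.41923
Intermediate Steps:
W = 492 (W = 2 + 490 = 492)
(-1322 + 437)/(-2603 + W) = (-1322 + 437)/(-2603 + 492) = -885/(-2111) = -885*(-1/2111) = 885/2111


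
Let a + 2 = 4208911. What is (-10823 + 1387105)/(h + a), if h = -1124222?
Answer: 1376282/3084687 ≈ 0.44617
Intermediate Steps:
a = 4208909 (a = -2 + 4208911 = 4208909)
(-10823 + 1387105)/(h + a) = (-10823 + 1387105)/(-1124222 + 4208909) = 1376282/3084687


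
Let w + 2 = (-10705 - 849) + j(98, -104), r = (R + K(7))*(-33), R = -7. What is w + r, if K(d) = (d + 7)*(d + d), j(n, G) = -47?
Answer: -17840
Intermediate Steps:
K(d) = 2*d*(7 + d) (K(d) = (7 + d)*(2*d) = 2*d*(7 + d))
r = -6237 (r = (-7 + 2*7*(7 + 7))*(-33) = (-7 + 2*7*14)*(-33) = (-7 + 196)*(-33) = 189*(-33) = -6237)
w = -11603 (w = -2 + ((-10705 - 849) - 47) = -2 + (-11554 - 47) = -2 - 11601 = -11603)
w + r = -11603 - 6237 = -17840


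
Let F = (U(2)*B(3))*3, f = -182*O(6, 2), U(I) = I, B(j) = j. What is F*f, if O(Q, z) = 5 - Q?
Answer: 3276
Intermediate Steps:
f = 182 (f = -182*(5 - 1*6) = -182*(5 - 6) = -182*(-1) = 182)
F = 18 (F = (2*3)*3 = 6*3 = 18)
F*f = 18*182 = 3276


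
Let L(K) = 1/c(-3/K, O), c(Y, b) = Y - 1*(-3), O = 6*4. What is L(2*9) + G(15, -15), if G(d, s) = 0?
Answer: 6/17 ≈ 0.35294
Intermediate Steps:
O = 24
c(Y, b) = 3 + Y (c(Y, b) = Y + 3 = 3 + Y)
L(K) = 1/(3 - 3/K)
L(2*9) + G(15, -15) = (2*9)/(3*(-1 + 2*9)) + 0 = (⅓)*18/(-1 + 18) + 0 = (⅓)*18/17 + 0 = (⅓)*18*(1/17) + 0 = 6/17 + 0 = 6/17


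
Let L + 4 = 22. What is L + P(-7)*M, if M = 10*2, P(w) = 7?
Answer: 158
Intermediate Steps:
L = 18 (L = -4 + 22 = 18)
M = 20
L + P(-7)*M = 18 + 7*20 = 18 + 140 = 158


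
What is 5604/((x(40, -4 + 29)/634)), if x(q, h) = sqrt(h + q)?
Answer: 3552936*sqrt(65)/65 ≈ 4.4069e+5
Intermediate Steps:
5604/((x(40, -4 + 29)/634)) = 5604/((sqrt((-4 + 29) + 40)/634)) = 5604/((sqrt(25 + 40)*(1/634))) = 5604/((sqrt(65)*(1/634))) = 5604/((sqrt(65)/634)) = 5604*(634*sqrt(65)/65) = 3552936*sqrt(65)/65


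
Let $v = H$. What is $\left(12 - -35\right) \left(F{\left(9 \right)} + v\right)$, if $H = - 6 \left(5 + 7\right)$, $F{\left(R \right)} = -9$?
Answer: $-3807$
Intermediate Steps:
$H = -72$ ($H = \left(-6\right) 12 = -72$)
$v = -72$
$\left(12 - -35\right) \left(F{\left(9 \right)} + v\right) = \left(12 - -35\right) \left(-9 - 72\right) = \left(12 + 35\right) \left(-81\right) = 47 \left(-81\right) = -3807$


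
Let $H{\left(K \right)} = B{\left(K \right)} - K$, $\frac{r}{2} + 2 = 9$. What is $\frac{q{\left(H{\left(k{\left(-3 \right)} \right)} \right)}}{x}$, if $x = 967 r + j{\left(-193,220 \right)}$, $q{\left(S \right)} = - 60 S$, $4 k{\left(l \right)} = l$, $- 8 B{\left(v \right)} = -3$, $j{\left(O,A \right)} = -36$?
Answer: $- \frac{135}{27004} \approx -0.0049993$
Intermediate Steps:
$r = 14$ ($r = -4 + 2 \cdot 9 = -4 + 18 = 14$)
$B{\left(v \right)} = \frac{3}{8}$ ($B{\left(v \right)} = \left(- \frac{1}{8}\right) \left(-3\right) = \frac{3}{8}$)
$k{\left(l \right)} = \frac{l}{4}$
$H{\left(K \right)} = \frac{3}{8} - K$
$x = 13502$ ($x = 967 \cdot 14 - 36 = 13538 - 36 = 13502$)
$\frac{q{\left(H{\left(k{\left(-3 \right)} \right)} \right)}}{x} = \frac{\left(-60\right) \left(\frac{3}{8} - \frac{1}{4} \left(-3\right)\right)}{13502} = - 60 \left(\frac{3}{8} - - \frac{3}{4}\right) \frac{1}{13502} = - 60 \left(\frac{3}{8} + \frac{3}{4}\right) \frac{1}{13502} = \left(-60\right) \frac{9}{8} \cdot \frac{1}{13502} = \left(- \frac{135}{2}\right) \frac{1}{13502} = - \frac{135}{27004}$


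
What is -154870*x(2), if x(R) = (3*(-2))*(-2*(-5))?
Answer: 9292200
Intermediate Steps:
x(R) = -60 (x(R) = -6*10 = -60)
-154870*x(2) = -154870*(-60) = 9292200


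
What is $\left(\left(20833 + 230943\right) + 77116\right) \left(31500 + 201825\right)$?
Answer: $76738725900$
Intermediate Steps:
$\left(\left(20833 + 230943\right) + 77116\right) \left(31500 + 201825\right) = \left(251776 + 77116\right) 233325 = 328892 \cdot 233325 = 76738725900$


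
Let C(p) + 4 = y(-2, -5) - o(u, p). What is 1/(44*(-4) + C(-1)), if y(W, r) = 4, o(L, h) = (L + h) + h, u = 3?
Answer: -1/177 ≈ -0.0056497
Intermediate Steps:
o(L, h) = L + 2*h
C(p) = -3 - 2*p (C(p) = -4 + (4 - (3 + 2*p)) = -4 + (4 + (-3 - 2*p)) = -4 + (1 - 2*p) = -3 - 2*p)
1/(44*(-4) + C(-1)) = 1/(44*(-4) + (-3 - 2*(-1))) = 1/(-176 + (-3 + 2)) = 1/(-176 - 1) = 1/(-177) = -1/177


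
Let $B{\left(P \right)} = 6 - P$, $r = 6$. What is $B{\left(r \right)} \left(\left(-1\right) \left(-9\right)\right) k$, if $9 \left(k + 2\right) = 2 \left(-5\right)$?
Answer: $0$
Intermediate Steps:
$k = - \frac{28}{9}$ ($k = -2 + \frac{2 \left(-5\right)}{9} = -2 + \frac{1}{9} \left(-10\right) = -2 - \frac{10}{9} = - \frac{28}{9} \approx -3.1111$)
$B{\left(r \right)} \left(\left(-1\right) \left(-9\right)\right) k = \left(6 - 6\right) \left(\left(-1\right) \left(-9\right)\right) \left(- \frac{28}{9}\right) = \left(6 - 6\right) 9 \left(- \frac{28}{9}\right) = 0 \cdot 9 \left(- \frac{28}{9}\right) = 0 \left(- \frac{28}{9}\right) = 0$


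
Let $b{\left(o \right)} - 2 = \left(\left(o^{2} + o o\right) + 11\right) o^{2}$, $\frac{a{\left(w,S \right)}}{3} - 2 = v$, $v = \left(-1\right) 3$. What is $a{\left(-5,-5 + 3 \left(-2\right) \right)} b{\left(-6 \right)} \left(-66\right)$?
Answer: $592020$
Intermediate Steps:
$v = -3$
$a{\left(w,S \right)} = -3$ ($a{\left(w,S \right)} = 6 + 3 \left(-3\right) = 6 - 9 = -3$)
$b{\left(o \right)} = 2 + o^{2} \left(11 + 2 o^{2}\right)$ ($b{\left(o \right)} = 2 + \left(\left(o^{2} + o o\right) + 11\right) o^{2} = 2 + \left(\left(o^{2} + o^{2}\right) + 11\right) o^{2} = 2 + \left(2 o^{2} + 11\right) o^{2} = 2 + \left(11 + 2 o^{2}\right) o^{2} = 2 + o^{2} \left(11 + 2 o^{2}\right)$)
$a{\left(-5,-5 + 3 \left(-2\right) \right)} b{\left(-6 \right)} \left(-66\right) = - 3 \left(2 + 2 \left(-6\right)^{4} + 11 \left(-6\right)^{2}\right) \left(-66\right) = - 3 \left(2 + 2 \cdot 1296 + 11 \cdot 36\right) \left(-66\right) = - 3 \left(2 + 2592 + 396\right) \left(-66\right) = \left(-3\right) 2990 \left(-66\right) = \left(-8970\right) \left(-66\right) = 592020$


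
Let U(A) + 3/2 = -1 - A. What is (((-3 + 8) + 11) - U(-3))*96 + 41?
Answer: 1529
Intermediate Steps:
U(A) = -5/2 - A (U(A) = -3/2 + (-1 - A) = -5/2 - A)
(((-3 + 8) + 11) - U(-3))*96 + 41 = (((-3 + 8) + 11) - (-5/2 - 1*(-3)))*96 + 41 = ((5 + 11) - (-5/2 + 3))*96 + 41 = (16 - 1*1/2)*96 + 41 = (16 - 1/2)*96 + 41 = (31/2)*96 + 41 = 1488 + 41 = 1529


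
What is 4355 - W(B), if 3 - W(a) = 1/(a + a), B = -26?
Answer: 226303/52 ≈ 4352.0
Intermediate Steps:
W(a) = 3 - 1/(2*a) (W(a) = 3 - 1/(a + a) = 3 - 1/(2*a))
4355 - W(B) = 4355 - (3 - ½/(-26)) = 4355 - (3 - ½*(-1/26)) = 4355 - (3 + 1/52) = 4355 - 1*157/52 = 4355 - 157/52 = 226303/52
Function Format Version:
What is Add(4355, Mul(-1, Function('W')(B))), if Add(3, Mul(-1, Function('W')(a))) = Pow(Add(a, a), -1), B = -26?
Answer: Rational(226303, 52) ≈ 4352.0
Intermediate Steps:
Function('W')(a) = Add(3, Mul(Rational(-1, 2), Pow(a, -1))) (Function('W')(a) = Add(3, Mul(-1, Pow(Add(a, a), -1))) = Add(3, Mul(-1, Pow(Mul(2, a), -1))) = Add(3, Mul(-1, Mul(Rational(1, 2), Pow(a, -1)))) = Add(3, Mul(Rational(-1, 2), Pow(a, -1))))
Add(4355, Mul(-1, Function('W')(B))) = Add(4355, Mul(-1, Add(3, Mul(Rational(-1, 2), Pow(-26, -1))))) = Add(4355, Mul(-1, Add(3, Mul(Rational(-1, 2), Rational(-1, 26))))) = Add(4355, Mul(-1, Add(3, Rational(1, 52)))) = Add(4355, Mul(-1, Rational(157, 52))) = Add(4355, Rational(-157, 52)) = Rational(226303, 52)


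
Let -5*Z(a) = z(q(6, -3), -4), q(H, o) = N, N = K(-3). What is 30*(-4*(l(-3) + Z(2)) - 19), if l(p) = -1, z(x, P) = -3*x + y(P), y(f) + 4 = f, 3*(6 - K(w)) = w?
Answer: -1146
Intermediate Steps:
K(w) = 6 - w/3
N = 7 (N = 6 - ⅓*(-3) = 6 + 1 = 7)
y(f) = -4 + f
q(H, o) = 7
z(x, P) = -4 + P - 3*x (z(x, P) = -3*x + (-4 + P) = -4 + P - 3*x)
Z(a) = 29/5 (Z(a) = -(-4 - 4 - 3*7)/5 = -(-4 - 4 - 21)/5 = -⅕*(-29) = 29/5)
30*(-4*(l(-3) + Z(2)) - 19) = 30*(-4*(-1 + 29/5) - 19) = 30*(-4*24/5 - 19) = 30*(-96/5 - 19) = 30*(-191/5) = -1146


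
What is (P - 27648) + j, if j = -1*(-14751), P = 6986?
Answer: -5911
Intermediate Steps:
j = 14751
(P - 27648) + j = (6986 - 27648) + 14751 = -20662 + 14751 = -5911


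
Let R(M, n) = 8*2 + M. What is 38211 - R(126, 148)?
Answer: 38069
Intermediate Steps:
R(M, n) = 16 + M
38211 - R(126, 148) = 38211 - (16 + 126) = 38211 - 1*142 = 38211 - 142 = 38069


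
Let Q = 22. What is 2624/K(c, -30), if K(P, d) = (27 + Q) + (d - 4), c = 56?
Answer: 2624/15 ≈ 174.93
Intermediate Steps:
K(P, d) = 45 + d (K(P, d) = (27 + 22) + (d - 4) = 49 + (-4 + d) = 45 + d)
2624/K(c, -30) = 2624/(45 - 30) = 2624/15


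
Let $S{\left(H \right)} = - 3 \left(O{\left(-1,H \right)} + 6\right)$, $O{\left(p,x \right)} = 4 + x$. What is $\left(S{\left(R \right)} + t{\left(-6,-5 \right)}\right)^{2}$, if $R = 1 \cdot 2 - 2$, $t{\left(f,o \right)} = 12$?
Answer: $324$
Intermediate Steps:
$R = 0$ ($R = 2 - 2 = 0$)
$S{\left(H \right)} = -30 - 3 H$ ($S{\left(H \right)} = - 3 \left(\left(4 + H\right) + 6\right) = - 3 \left(10 + H\right) = -30 - 3 H$)
$\left(S{\left(R \right)} + t{\left(-6,-5 \right)}\right)^{2} = \left(\left(-30 - 0\right) + 12\right)^{2} = \left(\left(-30 + 0\right) + 12\right)^{2} = \left(-30 + 12\right)^{2} = \left(-18\right)^{2} = 324$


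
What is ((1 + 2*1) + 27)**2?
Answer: 900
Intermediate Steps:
((1 + 2*1) + 27)**2 = ((1 + 2) + 27)**2 = (3 + 27)**2 = 30**2 = 900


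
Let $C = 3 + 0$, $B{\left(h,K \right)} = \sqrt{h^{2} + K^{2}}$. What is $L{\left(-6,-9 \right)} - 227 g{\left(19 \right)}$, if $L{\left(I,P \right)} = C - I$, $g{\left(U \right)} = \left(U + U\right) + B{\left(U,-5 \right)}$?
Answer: $-8617 - 227 \sqrt{386} \approx -13077.0$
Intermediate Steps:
$B{\left(h,K \right)} = \sqrt{K^{2} + h^{2}}$
$g{\left(U \right)} = \sqrt{25 + U^{2}} + 2 U$ ($g{\left(U \right)} = \left(U + U\right) + \sqrt{\left(-5\right)^{2} + U^{2}} = 2 U + \sqrt{25 + U^{2}} = \sqrt{25 + U^{2}} + 2 U$)
$C = 3$
$L{\left(I,P \right)} = 3 - I$
$L{\left(-6,-9 \right)} - 227 g{\left(19 \right)} = \left(3 - -6\right) - 227 \left(\sqrt{25 + 19^{2}} + 2 \cdot 19\right) = \left(3 + 6\right) - 227 \left(\sqrt{25 + 361} + 38\right) = 9 - 227 \left(\sqrt{386} + 38\right) = 9 - 227 \left(38 + \sqrt{386}\right) = 9 - \left(8626 + 227 \sqrt{386}\right) = -8617 - 227 \sqrt{386}$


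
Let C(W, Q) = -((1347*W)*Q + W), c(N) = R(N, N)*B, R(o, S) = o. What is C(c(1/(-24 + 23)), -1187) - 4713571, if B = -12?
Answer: 14473085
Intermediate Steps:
c(N) = -12*N (c(N) = N*(-12) = -12*N)
C(W, Q) = -W - 1347*Q*W (C(W, Q) = -(1347*Q*W + W) = -(W + 1347*Q*W) = -W - 1347*Q*W)
C(c(1/(-24 + 23)), -1187) - 4713571 = -(-12/(-24 + 23))*(1 + 1347*(-1187)) - 4713571 = -(-12/(-1))*(1 - 1598889) - 4713571 = -1*(-12*(-1))*(-1598888) - 4713571 = -1*12*(-1598888) - 4713571 = 19186656 - 4713571 = 14473085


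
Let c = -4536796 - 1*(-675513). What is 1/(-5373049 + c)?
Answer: -1/9234332 ≈ -1.0829e-7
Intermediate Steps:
c = -3861283 (c = -4536796 + 675513 = -3861283)
1/(-5373049 + c) = 1/(-5373049 - 3861283) = 1/(-9234332) = -1/9234332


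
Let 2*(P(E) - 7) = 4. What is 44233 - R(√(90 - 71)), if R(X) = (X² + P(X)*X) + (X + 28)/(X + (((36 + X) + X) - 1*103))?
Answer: 190917985/4318 - 38711*√19/4318 ≈ 44175.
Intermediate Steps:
P(E) = 9 (P(E) = 7 + (½)*4 = 7 + 2 = 9)
R(X) = X² + 9*X + (28 + X)/(-67 + 3*X) (R(X) = (X² + 9*X) + (X + 28)/(X + (((36 + X) + X) - 1*103)) = (X² + 9*X) + (28 + X)/(X + ((36 + 2*X) - 103)) = (X² + 9*X) + (28 + X)/(X + (-67 + 2*X)) = (X² + 9*X) + (28 + X)/(-67 + 3*X) = X² + 9*X + (28 + X)/(-67 + 3*X))
44233 - R(√(90 - 71)) = 44233 - (28 - 602*√(90 - 71) - 40*(√(90 - 71))² + 3*(√(90 - 71))³)/(-67 + 3*√(90 - 71)) = 44233 - (28 - 602*√19 - 40*(√19)² + 3*(√19)³)/(-67 + 3*√19) = 44233 - (28 - 602*√19 - 40*19 + 3*(19*√19))/(-67 + 3*√19) = 44233 - (28 - 602*√19 - 760 + 57*√19)/(-67 + 3*√19) = 44233 - (-732 - 545*√19)/(-67 + 3*√19)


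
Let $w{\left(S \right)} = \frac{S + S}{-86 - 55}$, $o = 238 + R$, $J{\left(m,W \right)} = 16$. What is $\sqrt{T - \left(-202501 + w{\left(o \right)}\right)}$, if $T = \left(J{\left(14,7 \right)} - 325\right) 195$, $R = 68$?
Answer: $\frac{\sqrt{314231002}}{47} \approx 377.16$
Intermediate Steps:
$o = 306$ ($o = 238 + 68 = 306$)
$w{\left(S \right)} = - \frac{2 S}{141}$ ($w{\left(S \right)} = \frac{2 S}{-141} = 2 S \left(- \frac{1}{141}\right) = - \frac{2 S}{141}$)
$T = -60255$ ($T = \left(16 - 325\right) 195 = \left(-309\right) 195 = -60255$)
$\sqrt{T - \left(-202501 + w{\left(o \right)}\right)} = \sqrt{-60255 + \left(202501 - \left(- \frac{2}{141}\right) 306\right)} = \sqrt{-60255 + \left(202501 - - \frac{204}{47}\right)} = \sqrt{-60255 + \left(202501 + \frac{204}{47}\right)} = \sqrt{-60255 + \frac{9517751}{47}} = \sqrt{\frac{6685766}{47}} = \frac{\sqrt{314231002}}{47}$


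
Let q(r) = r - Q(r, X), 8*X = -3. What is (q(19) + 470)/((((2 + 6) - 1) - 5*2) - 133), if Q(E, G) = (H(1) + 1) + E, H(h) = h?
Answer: -117/34 ≈ -3.4412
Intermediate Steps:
X = -3/8 (X = (1/8)*(-3) = -3/8 ≈ -0.37500)
Q(E, G) = 2 + E (Q(E, G) = (1 + 1) + E = 2 + E)
q(r) = -2 (q(r) = r - (2 + r) = r + (-2 - r) = -2)
(q(19) + 470)/((((2 + 6) - 1) - 5*2) - 133) = (-2 + 470)/((((2 + 6) - 1) - 5*2) - 133) = 468/(((8 - 1) - 10) - 133) = 468/((7 - 10) - 133) = 468/(-3 - 133) = 468/(-136) = 468*(-1/136) = -117/34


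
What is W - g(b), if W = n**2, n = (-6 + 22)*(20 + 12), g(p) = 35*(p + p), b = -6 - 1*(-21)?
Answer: 261094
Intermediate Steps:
b = 15 (b = -6 + 21 = 15)
g(p) = 70*p (g(p) = 35*(2*p) = 70*p)
n = 512 (n = 16*32 = 512)
W = 262144 (W = 512**2 = 262144)
W - g(b) = 262144 - 70*15 = 262144 - 1*1050 = 262144 - 1050 = 261094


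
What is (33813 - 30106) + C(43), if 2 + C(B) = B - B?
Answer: 3705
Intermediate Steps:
C(B) = -2 (C(B) = -2 + (B - B) = -2 + 0 = -2)
(33813 - 30106) + C(43) = (33813 - 30106) - 2 = 3707 - 2 = 3705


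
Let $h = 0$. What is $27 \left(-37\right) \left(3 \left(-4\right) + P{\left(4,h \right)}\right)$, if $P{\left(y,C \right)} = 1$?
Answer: $10989$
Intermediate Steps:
$27 \left(-37\right) \left(3 \left(-4\right) + P{\left(4,h \right)}\right) = 27 \left(-37\right) \left(3 \left(-4\right) + 1\right) = - 999 \left(-12 + 1\right) = \left(-999\right) \left(-11\right) = 10989$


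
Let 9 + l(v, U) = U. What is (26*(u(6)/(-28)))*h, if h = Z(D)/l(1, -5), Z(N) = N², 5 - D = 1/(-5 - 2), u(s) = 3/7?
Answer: 12636/16807 ≈ 0.75183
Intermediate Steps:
l(v, U) = -9 + U
u(s) = 3/7 (u(s) = 3*(⅐) = 3/7)
D = 36/7 (D = 5 - 1/(-5 - 2) = 5 - 1/(-7) = 5 - 1*(-⅐) = 5 + ⅐ = 36/7 ≈ 5.1429)
h = -648/343 (h = (36/7)²/(-9 - 5) = (1296/49)/(-14) = (1296/49)*(-1/14) = -648/343 ≈ -1.8892)
(26*(u(6)/(-28)))*h = (26*((3/7)/(-28)))*(-648/343) = (26*((3/7)*(-1/28)))*(-648/343) = (26*(-3/196))*(-648/343) = -39/98*(-648/343) = 12636/16807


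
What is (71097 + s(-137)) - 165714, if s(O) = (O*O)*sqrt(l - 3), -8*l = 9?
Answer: -94617 + 18769*I*sqrt(66)/4 ≈ -94617.0 + 38120.0*I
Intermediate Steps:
l = -9/8 (l = -1/8*9 = -9/8 ≈ -1.1250)
s(O) = I*sqrt(66)*O**2/4 (s(O) = (O*O)*sqrt(-9/8 - 3) = O**2*sqrt(-33/8) = O**2*(I*sqrt(66)/4) = I*sqrt(66)*O**2/4)
(71097 + s(-137)) - 165714 = (71097 + (1/4)*I*sqrt(66)*(-137)**2) - 165714 = (71097 + (1/4)*I*sqrt(66)*18769) - 165714 = (71097 + 18769*I*sqrt(66)/4) - 165714 = -94617 + 18769*I*sqrt(66)/4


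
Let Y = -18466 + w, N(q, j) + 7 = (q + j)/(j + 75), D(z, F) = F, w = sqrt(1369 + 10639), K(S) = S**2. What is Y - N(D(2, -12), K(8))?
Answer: -2565853/139 + 2*sqrt(3002) ≈ -18350.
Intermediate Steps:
w = 2*sqrt(3002) (w = sqrt(12008) = 2*sqrt(3002) ≈ 109.58)
N(q, j) = -7 + (j + q)/(75 + j) (N(q, j) = -7 + (q + j)/(j + 75) = -7 + (j + q)/(75 + j))
Y = -18466 + 2*sqrt(3002) ≈ -18356.
Y - N(D(2, -12), K(8)) = (-18466 + 2*sqrt(3002)) - (-525 - 12 - 6*8**2)/(75 + 8**2) = (-18466 + 2*sqrt(3002)) - (-525 - 12 - 6*64)/(75 + 64) = (-18466 + 2*sqrt(3002)) - (-525 - 12 - 384)/139 = (-18466 + 2*sqrt(3002)) - (-921)/139 = (-18466 + 2*sqrt(3002)) - 1*(-921/139) = (-18466 + 2*sqrt(3002)) + 921/139 = -2565853/139 + 2*sqrt(3002)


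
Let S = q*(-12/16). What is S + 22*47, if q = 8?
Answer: 1028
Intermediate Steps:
S = -6 (S = 8*(-12/16) = 8*(-12*1/16) = 8*(-¾) = -6)
S + 22*47 = -6 + 22*47 = -6 + 1034 = 1028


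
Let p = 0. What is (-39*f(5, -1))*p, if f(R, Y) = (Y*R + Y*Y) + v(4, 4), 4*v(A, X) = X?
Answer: 0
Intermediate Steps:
v(A, X) = X/4
f(R, Y) = 1 + Y**2 + R*Y (f(R, Y) = (Y*R + Y*Y) + (1/4)*4 = (R*Y + Y**2) + 1 = (Y**2 + R*Y) + 1 = 1 + Y**2 + R*Y)
(-39*f(5, -1))*p = -39*(1 + (-1)**2 + 5*(-1))*0 = -39*(1 + 1 - 5)*0 = -39*(-3)*0 = 117*0 = 0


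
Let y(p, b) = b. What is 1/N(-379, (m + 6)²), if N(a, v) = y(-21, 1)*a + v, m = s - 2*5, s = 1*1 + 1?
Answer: -1/375 ≈ -0.0026667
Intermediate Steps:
s = 2 (s = 1 + 1 = 2)
m = -8 (m = 2 - 2*5 = 2 - 10 = -8)
N(a, v) = a + v (N(a, v) = 1*a + v = a + v)
1/N(-379, (m + 6)²) = 1/(-379 + (-8 + 6)²) = 1/(-379 + (-2)²) = 1/(-379 + 4) = 1/(-375) = -1/375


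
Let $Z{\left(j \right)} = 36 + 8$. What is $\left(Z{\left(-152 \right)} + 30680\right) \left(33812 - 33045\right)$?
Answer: $23565308$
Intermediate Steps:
$Z{\left(j \right)} = 44$
$\left(Z{\left(-152 \right)} + 30680\right) \left(33812 - 33045\right) = \left(44 + 30680\right) \left(33812 - 33045\right) = 30724 \cdot 767 = 23565308$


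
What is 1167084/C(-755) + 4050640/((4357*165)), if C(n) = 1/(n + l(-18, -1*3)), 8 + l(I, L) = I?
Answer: -11914119753236/13071 ≈ -9.1149e+8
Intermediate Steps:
l(I, L) = -8 + I
C(n) = 1/(-26 + n) (C(n) = 1/(n + (-8 - 18)) = 1/(n - 26) = 1/(-26 + n))
1167084/C(-755) + 4050640/((4357*165)) = 1167084/(1/(-26 - 755)) + 4050640/((4357*165)) = 1167084/(1/(-781)) + 4050640/718905 = 1167084/(-1/781) + 4050640*(1/718905) = 1167084*(-781) + 73648/13071 = -911492604 + 73648/13071 = -11914119753236/13071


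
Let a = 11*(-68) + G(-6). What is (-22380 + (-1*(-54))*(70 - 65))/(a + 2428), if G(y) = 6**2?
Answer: -335/26 ≈ -12.885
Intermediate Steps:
G(y) = 36
a = -712 (a = 11*(-68) + 36 = -748 + 36 = -712)
(-22380 + (-1*(-54))*(70 - 65))/(a + 2428) = (-22380 + (-1*(-54))*(70 - 65))/(-712 + 2428) = (-22380 + 54*5)/1716 = (-22380 + 270)*(1/1716) = -22110*1/1716 = -335/26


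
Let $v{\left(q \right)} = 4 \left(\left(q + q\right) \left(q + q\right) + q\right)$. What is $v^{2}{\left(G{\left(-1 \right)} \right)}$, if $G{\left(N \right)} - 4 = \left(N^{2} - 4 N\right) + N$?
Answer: $1115136$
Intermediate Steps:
$G{\left(N \right)} = 4 + N^{2} - 3 N$ ($G{\left(N \right)} = 4 + \left(\left(N^{2} - 4 N\right) + N\right) = 4 + \left(N^{2} - 3 N\right) = 4 + N^{2} - 3 N$)
$v{\left(q \right)} = 4 q + 16 q^{2}$ ($v{\left(q \right)} = 4 \left(2 q 2 q + q\right) = 4 \left(4 q^{2} + q\right) = 4 \left(q + 4 q^{2}\right) = 4 q + 16 q^{2}$)
$v^{2}{\left(G{\left(-1 \right)} \right)} = \left(4 \left(4 + \left(-1\right)^{2} - -3\right) \left(1 + 4 \left(4 + \left(-1\right)^{2} - -3\right)\right)\right)^{2} = \left(4 \left(4 + 1 + 3\right) \left(1 + 4 \left(4 + 1 + 3\right)\right)\right)^{2} = \left(4 \cdot 8 \left(1 + 4 \cdot 8\right)\right)^{2} = \left(4 \cdot 8 \left(1 + 32\right)\right)^{2} = \left(4 \cdot 8 \cdot 33\right)^{2} = 1056^{2} = 1115136$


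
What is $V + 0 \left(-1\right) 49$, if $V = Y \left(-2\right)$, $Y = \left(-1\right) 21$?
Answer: $42$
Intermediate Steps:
$Y = -21$
$V = 42$ ($V = \left(-21\right) \left(-2\right) = 42$)
$V + 0 \left(-1\right) 49 = 42 + 0 \left(-1\right) 49 = 42 + 0 \cdot 49 = 42 + 0 = 42$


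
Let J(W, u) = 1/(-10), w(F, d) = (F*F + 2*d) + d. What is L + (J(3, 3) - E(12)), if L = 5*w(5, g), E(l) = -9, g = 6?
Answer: 2239/10 ≈ 223.90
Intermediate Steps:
w(F, d) = F**2 + 3*d (w(F, d) = (F**2 + 2*d) + d = F**2 + 3*d)
J(W, u) = -1/10
L = 215 (L = 5*(5**2 + 3*6) = 5*(25 + 18) = 5*43 = 215)
L + (J(3, 3) - E(12)) = 215 + (-1/10 - 1*(-9)) = 215 + (-1/10 + 9) = 215 + 89/10 = 2239/10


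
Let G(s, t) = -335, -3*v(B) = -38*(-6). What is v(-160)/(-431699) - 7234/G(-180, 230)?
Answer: 164365054/7611535 ≈ 21.594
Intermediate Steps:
v(B) = -76 (v(B) = -(-38)*(-6)/3 = -1/3*228 = -76)
v(-160)/(-431699) - 7234/G(-180, 230) = -76/(-431699) - 7234/(-335) = -76*(-1/431699) - 7234*(-1/335) = 4/22721 + 7234/335 = 164365054/7611535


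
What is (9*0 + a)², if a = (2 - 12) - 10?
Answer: 400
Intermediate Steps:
a = -20 (a = -10 - 10 = -20)
(9*0 + a)² = (9*0 - 20)² = (0 - 20)² = (-20)² = 400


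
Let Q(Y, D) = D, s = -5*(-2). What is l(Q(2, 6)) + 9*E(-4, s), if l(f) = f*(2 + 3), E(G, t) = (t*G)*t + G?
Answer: -3606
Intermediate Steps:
s = 10
E(G, t) = G + G*t² (E(G, t) = (G*t)*t + G = G*t² + G = G + G*t²)
l(f) = 5*f (l(f) = f*5 = 5*f)
l(Q(2, 6)) + 9*E(-4, s) = 5*6 + 9*(-4*(1 + 10²)) = 30 + 9*(-4*(1 + 100)) = 30 + 9*(-4*101) = 30 + 9*(-404) = 30 - 3636 = -3606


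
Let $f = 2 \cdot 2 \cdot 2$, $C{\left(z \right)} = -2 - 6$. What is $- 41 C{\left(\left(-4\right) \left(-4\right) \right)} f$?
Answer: $2624$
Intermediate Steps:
$C{\left(z \right)} = -8$ ($C{\left(z \right)} = -2 - 6 = -8$)
$f = 8$ ($f = 4 \cdot 2 = 8$)
$- 41 C{\left(\left(-4\right) \left(-4\right) \right)} f = \left(-41\right) \left(-8\right) 8 = 328 \cdot 8 = 2624$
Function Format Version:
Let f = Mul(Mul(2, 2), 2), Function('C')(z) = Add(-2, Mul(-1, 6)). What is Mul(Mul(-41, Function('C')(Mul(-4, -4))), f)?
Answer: 2624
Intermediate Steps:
Function('C')(z) = -8 (Function('C')(z) = Add(-2, -6) = -8)
f = 8 (f = Mul(4, 2) = 8)
Mul(Mul(-41, Function('C')(Mul(-4, -4))), f) = Mul(Mul(-41, -8), 8) = Mul(328, 8) = 2624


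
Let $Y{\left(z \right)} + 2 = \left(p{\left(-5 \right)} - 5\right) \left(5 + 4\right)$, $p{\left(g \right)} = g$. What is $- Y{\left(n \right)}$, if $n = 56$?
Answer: $92$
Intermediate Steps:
$Y{\left(z \right)} = -92$ ($Y{\left(z \right)} = -2 + \left(-5 - 5\right) \left(5 + 4\right) = -2 - 90 = -92$)
$- Y{\left(n \right)} = \left(-1\right) \left(-92\right) = 92$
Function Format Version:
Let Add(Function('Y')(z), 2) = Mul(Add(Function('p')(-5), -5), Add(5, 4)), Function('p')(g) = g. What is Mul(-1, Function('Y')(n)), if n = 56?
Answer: 92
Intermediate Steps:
Function('Y')(z) = -92 (Function('Y')(z) = Add(-2, Mul(Add(-5, -5), Add(5, 4))) = Add(-2, Mul(-10, 9)) = Add(-2, -90) = -92)
Mul(-1, Function('Y')(n)) = Mul(-1, -92) = 92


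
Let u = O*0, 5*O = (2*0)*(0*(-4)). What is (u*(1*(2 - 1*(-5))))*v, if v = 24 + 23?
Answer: 0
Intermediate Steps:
O = 0 (O = ((2*0)*(0*(-4)))/5 = (0*0)/5 = (⅕)*0 = 0)
v = 47
u = 0 (u = 0*0 = 0)
(u*(1*(2 - 1*(-5))))*v = (0*(1*(2 - 1*(-5))))*47 = (0*(1*(2 + 5)))*47 = (0*(1*7))*47 = (0*7)*47 = 0*47 = 0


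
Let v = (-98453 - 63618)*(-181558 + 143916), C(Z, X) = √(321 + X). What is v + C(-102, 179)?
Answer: 6100676582 + 10*√5 ≈ 6.1007e+9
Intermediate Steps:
v = 6100676582 (v = -162071*(-37642) = 6100676582)
v + C(-102, 179) = 6100676582 + √(321 + 179) = 6100676582 + √500 = 6100676582 + 10*√5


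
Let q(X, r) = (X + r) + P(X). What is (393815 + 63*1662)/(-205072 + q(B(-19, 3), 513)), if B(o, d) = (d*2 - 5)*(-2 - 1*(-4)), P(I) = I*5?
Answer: -498521/204547 ≈ -2.4372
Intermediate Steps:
P(I) = 5*I
B(o, d) = -10 + 4*d (B(o, d) = (2*d - 5)*(-2 + 4) = (-5 + 2*d)*2 = -10 + 4*d)
q(X, r) = r + 6*X (q(X, r) = (X + r) + 5*X = r + 6*X)
(393815 + 63*1662)/(-205072 + q(B(-19, 3), 513)) = (393815 + 63*1662)/(-205072 + (513 + 6*(-10 + 4*3))) = (393815 + 104706)/(-205072 + (513 + 6*(-10 + 12))) = 498521/(-205072 + (513 + 6*2)) = 498521/(-205072 + (513 + 12)) = 498521/(-205072 + 525) = 498521/(-204547) = 498521*(-1/204547) = -498521/204547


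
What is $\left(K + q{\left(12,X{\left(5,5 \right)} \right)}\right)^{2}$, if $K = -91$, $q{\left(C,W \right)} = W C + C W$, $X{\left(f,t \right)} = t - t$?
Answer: $8281$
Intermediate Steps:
$X{\left(f,t \right)} = 0$
$q{\left(C,W \right)} = 2 C W$ ($q{\left(C,W \right)} = C W + C W = 2 C W$)
$\left(K + q{\left(12,X{\left(5,5 \right)} \right)}\right)^{2} = \left(-91 + 2 \cdot 12 \cdot 0\right)^{2} = \left(-91 + 0\right)^{2} = \left(-91\right)^{2} = 8281$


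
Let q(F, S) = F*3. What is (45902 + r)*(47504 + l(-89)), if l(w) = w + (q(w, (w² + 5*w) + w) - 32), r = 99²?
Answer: 2624502548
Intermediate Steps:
q(F, S) = 3*F
r = 9801
l(w) = -32 + 4*w (l(w) = w + (3*w - 32) = w + (-32 + 3*w) = -32 + 4*w)
(45902 + r)*(47504 + l(-89)) = (45902 + 9801)*(47504 + (-32 + 4*(-89))) = 55703*(47504 + (-32 - 356)) = 55703*(47504 - 388) = 55703*47116 = 2624502548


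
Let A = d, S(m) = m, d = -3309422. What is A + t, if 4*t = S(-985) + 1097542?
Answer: -12141131/4 ≈ -3.0353e+6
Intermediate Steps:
A = -3309422
t = 1096557/4 (t = (-985 + 1097542)/4 = (¼)*1096557 = 1096557/4 ≈ 2.7414e+5)
A + t = -3309422 + 1096557/4 = -12141131/4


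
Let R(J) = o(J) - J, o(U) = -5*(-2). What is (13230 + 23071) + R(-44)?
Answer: 36355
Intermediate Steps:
o(U) = 10
R(J) = 10 - J
(13230 + 23071) + R(-44) = (13230 + 23071) + (10 - 1*(-44)) = 36301 + (10 + 44) = 36301 + 54 = 36355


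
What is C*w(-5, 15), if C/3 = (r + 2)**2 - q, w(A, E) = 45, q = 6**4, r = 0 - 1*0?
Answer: -174420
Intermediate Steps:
r = 0 (r = 0 + 0 = 0)
q = 1296
C = -3876 (C = 3*((0 + 2)**2 - 1*1296) = 3*(2**2 - 1296) = 3*(4 - 1296) = 3*(-1292) = -3876)
C*w(-5, 15) = -3876*45 = -174420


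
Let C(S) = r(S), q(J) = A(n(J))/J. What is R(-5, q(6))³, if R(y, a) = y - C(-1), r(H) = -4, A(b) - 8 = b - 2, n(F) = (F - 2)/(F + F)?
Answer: -1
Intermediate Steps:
n(F) = (-2 + F)/(2*F) (n(F) = (-2 + F)/((2*F)) = (-2 + F)*(1/(2*F)) = (-2 + F)/(2*F))
A(b) = 6 + b (A(b) = 8 + (b - 2) = 8 + (-2 + b) = 6 + b)
q(J) = (6 + (-2 + J)/(2*J))/J
C(S) = -4
R(y, a) = 4 + y (R(y, a) = y - 1*(-4) = y + 4 = 4 + y)
R(-5, q(6))³ = (4 - 5)³ = (-1)³ = -1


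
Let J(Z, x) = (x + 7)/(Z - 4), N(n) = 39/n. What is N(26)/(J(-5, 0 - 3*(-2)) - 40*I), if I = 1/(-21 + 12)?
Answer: ½ ≈ 0.50000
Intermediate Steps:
J(Z, x) = (7 + x)/(-4 + Z)
I = -⅑ (I = 1/(-9) = -⅑ ≈ -0.11111)
N(26)/(J(-5, 0 - 3*(-2)) - 40*I) = (39/26)/((7 + (0 - 3*(-2)))/(-4 - 5) - 40*(-⅑)) = (39*(1/26))/((7 + (0 + 6))/(-9) + 40/9) = 3/(2*(-(7 + 6)/9 + 40/9)) = 3/(2*(-⅑*13 + 40/9)) = 3/(2*(-13/9 + 40/9)) = (3/2)/3 = (3/2)*(⅓) = ½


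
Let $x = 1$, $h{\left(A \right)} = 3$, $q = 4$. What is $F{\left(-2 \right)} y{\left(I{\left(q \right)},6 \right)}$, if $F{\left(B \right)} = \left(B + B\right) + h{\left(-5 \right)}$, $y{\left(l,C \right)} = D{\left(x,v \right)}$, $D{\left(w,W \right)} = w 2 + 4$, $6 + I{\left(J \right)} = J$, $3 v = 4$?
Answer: $-6$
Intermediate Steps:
$v = \frac{4}{3}$ ($v = \frac{1}{3} \cdot 4 = \frac{4}{3} \approx 1.3333$)
$I{\left(J \right)} = -6 + J$
$D{\left(w,W \right)} = 4 + 2 w$ ($D{\left(w,W \right)} = 2 w + 4 = 4 + 2 w$)
$y{\left(l,C \right)} = 6$ ($y{\left(l,C \right)} = 4 + 2 \cdot 1 = 4 + 2 = 6$)
$F{\left(B \right)} = 3 + 2 B$ ($F{\left(B \right)} = \left(B + B\right) + 3 = 2 B + 3 = 3 + 2 B$)
$F{\left(-2 \right)} y{\left(I{\left(q \right)},6 \right)} = \left(3 + 2 \left(-2\right)\right) 6 = \left(3 - 4\right) 6 = \left(-1\right) 6 = -6$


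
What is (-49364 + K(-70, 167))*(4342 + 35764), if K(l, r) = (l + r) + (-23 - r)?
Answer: -1983522442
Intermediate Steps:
K(l, r) = -23 + l
(-49364 + K(-70, 167))*(4342 + 35764) = (-49364 + (-23 - 70))*(4342 + 35764) = (-49364 - 93)*40106 = -49457*40106 = -1983522442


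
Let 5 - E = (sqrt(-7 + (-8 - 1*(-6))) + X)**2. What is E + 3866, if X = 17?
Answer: 3591 - 102*I ≈ 3591.0 - 102.0*I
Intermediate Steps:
E = 5 - (17 + 3*I)**2 (E = 5 - (sqrt(-7 + (-8 - 1*(-6))) + 17)**2 = 5 - (sqrt(-7 + (-8 + 6)) + 17)**2 = 5 - (sqrt(-7 - 2) + 17)**2 = 5 - (sqrt(-9) + 17)**2 = 5 - (3*I + 17)**2 = 5 - (17 + 3*I)**2 ≈ -275.0 - 102.0*I)
E + 3866 = (-275 - 102*I) + 3866 = 3591 - 102*I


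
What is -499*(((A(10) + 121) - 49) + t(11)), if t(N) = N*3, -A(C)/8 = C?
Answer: -12475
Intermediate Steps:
A(C) = -8*C
t(N) = 3*N
-499*(((A(10) + 121) - 49) + t(11)) = -499*(((-8*10 + 121) - 49) + 3*11) = -499*(((-80 + 121) - 49) + 33) = -499*((41 - 49) + 33) = -499*(-8 + 33) = -499*25 = -12475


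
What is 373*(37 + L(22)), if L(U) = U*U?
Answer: 194333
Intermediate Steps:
L(U) = U**2
373*(37 + L(22)) = 373*(37 + 22**2) = 373*(37 + 484) = 373*521 = 194333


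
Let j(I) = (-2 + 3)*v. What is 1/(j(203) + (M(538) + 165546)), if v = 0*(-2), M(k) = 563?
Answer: 1/166109 ≈ 6.0201e-6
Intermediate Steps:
v = 0
j(I) = 0 (j(I) = (-2 + 3)*0 = 1*0 = 0)
1/(j(203) + (M(538) + 165546)) = 1/(0 + (563 + 165546)) = 1/(0 + 166109) = 1/166109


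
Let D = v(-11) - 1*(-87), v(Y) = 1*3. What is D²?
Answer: 8100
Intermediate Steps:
v(Y) = 3
D = 90 (D = 3 - 1*(-87) = 3 + 87 = 90)
D² = 90² = 8100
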